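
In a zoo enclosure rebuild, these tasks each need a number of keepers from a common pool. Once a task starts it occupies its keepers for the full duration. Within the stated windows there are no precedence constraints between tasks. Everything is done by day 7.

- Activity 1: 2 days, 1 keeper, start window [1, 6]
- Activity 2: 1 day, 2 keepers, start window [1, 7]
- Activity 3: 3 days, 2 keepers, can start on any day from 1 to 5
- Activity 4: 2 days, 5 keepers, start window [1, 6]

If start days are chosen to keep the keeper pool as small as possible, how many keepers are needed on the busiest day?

Early-start (Activity 1@1, Activity 2@1, Activity 3@1, Activity 4@1) gives peak 10: d1:10  d2:8  d3:2  d4:0  d5:0  d6:0  d7:0.
Shift Activity 4→4.
Schedule Activity 1@1, Activity 2@1, Activity 3@1, Activity 4@4: d1:5  d2:3  d3:2  d4:5  d5:5  d6:0  d7:0 — peak 5.

5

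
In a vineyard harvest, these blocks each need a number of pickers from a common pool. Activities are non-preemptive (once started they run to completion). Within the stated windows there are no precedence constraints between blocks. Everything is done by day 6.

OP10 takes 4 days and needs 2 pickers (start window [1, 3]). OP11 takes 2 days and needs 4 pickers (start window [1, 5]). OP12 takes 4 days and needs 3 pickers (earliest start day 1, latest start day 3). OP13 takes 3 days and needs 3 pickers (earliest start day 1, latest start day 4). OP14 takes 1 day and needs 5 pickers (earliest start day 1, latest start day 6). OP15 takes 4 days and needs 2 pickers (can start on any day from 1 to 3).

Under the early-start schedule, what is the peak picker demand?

Early-start schedule: OP10@1, OP11@1, OP12@1, OP13@1, OP14@1, OP15@1.
Load per day: day 1: 19, day 2: 14, day 3: 10, day 4: 7, day 5: 0, day 6: 0.
Peak is 19.

19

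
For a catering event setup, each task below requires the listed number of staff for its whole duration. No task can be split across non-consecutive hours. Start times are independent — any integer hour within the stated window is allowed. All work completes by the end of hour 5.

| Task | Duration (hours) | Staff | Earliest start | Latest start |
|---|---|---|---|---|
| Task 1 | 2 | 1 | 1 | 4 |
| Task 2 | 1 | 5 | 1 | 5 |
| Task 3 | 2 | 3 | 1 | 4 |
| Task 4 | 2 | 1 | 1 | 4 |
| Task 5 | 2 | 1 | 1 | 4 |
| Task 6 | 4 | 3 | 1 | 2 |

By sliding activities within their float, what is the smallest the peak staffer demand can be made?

Early-start (Task 1@1, Task 2@1, Task 3@1, Task 4@1, Task 5@1, Task 6@1) gives peak 14: h1:14  h2:9  h3:3  h4:3  h5:0.
Shift Task 3→4, Task 4→2, Task 5→2, Task 6→2.
Schedule Task 1@1, Task 2@1, Task 3@4, Task 4@2, Task 5@2, Task 6@2: h1:6  h2:6  h3:5  h4:6  h5:6 — peak 6.
Total staffer-hours = 29 over 5 hours ⇒ peak ≥ ⌈29/5⌉ = 6, so 6 is optimal.

6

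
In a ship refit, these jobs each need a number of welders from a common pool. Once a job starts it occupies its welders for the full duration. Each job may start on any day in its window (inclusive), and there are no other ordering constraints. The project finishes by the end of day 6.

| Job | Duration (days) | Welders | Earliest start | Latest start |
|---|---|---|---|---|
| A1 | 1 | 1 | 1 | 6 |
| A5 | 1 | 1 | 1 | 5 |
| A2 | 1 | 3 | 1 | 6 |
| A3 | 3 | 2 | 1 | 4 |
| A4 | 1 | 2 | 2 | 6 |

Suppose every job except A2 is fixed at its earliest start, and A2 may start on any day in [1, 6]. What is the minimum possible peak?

A2@1: d1:7  d2:4  d3:2  d4:0  d5:0  d6:0 → peak 7
A2@2: d1:4  d2:7  d3:2  d4:0  d5:0  d6:0 → peak 7
A2@3: d1:4  d2:4  d3:5  d4:0  d5:0  d6:0 → peak 5
A2@4: d1:4  d2:4  d3:2  d4:3  d5:0  d6:0 → peak 4
A2@5: d1:4  d2:4  d3:2  d4:0  d5:3  d6:0 → peak 4
A2@6: d1:4  d2:4  d3:2  d4:0  d5:0  d6:3 → peak 4
Best is A2@4, peak 4.

4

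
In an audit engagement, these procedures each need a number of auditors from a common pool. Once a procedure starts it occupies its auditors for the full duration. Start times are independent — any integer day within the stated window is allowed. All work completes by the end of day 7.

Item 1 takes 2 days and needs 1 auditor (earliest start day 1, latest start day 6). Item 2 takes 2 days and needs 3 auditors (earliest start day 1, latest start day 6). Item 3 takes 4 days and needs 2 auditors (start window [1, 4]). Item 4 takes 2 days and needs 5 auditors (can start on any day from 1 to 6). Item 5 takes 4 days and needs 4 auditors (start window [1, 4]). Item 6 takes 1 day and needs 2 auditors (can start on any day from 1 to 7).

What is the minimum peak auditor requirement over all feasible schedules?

7

Early-start (Item 1@1, Item 2@1, Item 3@1, Item 4@1, Item 5@1, Item 6@1) gives peak 17: d1:17  d2:15  d3:6  d4:6  d5:0  d6:0  d7:0.
Shift Item 1→3, Item 3→3, Item 4→5, Item 6→7.
Schedule Item 1@3, Item 2@1, Item 3@3, Item 4@5, Item 5@1, Item 6@7: d1:7  d2:7  d3:7  d4:7  d5:7  d6:7  d7:2 — peak 7.
Total auditor-days = 44 over 7 days ⇒ peak ≥ ⌈44/7⌉ = 7, so 7 is optimal.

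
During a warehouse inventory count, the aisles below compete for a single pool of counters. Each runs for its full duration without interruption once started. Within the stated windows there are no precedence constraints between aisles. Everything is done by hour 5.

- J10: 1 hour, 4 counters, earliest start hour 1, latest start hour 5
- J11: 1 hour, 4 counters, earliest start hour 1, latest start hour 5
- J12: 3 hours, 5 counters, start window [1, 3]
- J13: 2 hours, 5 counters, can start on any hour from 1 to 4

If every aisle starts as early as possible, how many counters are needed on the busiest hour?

Early-start schedule: J10@1, J11@1, J12@1, J13@1.
Load per hour: hour 1: 18, hour 2: 10, hour 3: 5, hour 4: 0, hour 5: 0.
Peak is 18.

18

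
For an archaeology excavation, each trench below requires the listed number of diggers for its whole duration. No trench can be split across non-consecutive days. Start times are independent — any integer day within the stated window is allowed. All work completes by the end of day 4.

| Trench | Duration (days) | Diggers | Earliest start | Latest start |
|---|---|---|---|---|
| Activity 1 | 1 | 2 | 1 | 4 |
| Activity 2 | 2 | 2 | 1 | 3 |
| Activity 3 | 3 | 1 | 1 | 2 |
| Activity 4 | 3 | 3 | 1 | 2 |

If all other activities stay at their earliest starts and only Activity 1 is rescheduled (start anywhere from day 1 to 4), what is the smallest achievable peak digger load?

6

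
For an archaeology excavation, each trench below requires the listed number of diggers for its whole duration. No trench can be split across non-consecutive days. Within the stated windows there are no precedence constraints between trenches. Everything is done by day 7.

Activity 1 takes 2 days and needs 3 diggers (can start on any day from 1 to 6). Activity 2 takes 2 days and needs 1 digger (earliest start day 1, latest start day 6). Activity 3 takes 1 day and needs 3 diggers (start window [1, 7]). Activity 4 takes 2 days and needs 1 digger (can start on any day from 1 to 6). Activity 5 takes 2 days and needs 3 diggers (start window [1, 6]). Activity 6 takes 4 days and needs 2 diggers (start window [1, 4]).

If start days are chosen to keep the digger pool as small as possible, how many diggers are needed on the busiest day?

Early-start (Activity 1@1, Activity 2@1, Activity 3@1, Activity 4@1, Activity 5@1, Activity 6@1) gives peak 13: d1:13  d2:10  d3:2  d4:2  d5:0  d6:0  d7:0.
Shift Activity 3→3, Activity 5→4, Activity 6→3.
Schedule Activity 1@1, Activity 2@1, Activity 3@3, Activity 4@1, Activity 5@4, Activity 6@3: d1:5  d2:5  d3:5  d4:5  d5:5  d6:2  d7:0 — peak 5.

5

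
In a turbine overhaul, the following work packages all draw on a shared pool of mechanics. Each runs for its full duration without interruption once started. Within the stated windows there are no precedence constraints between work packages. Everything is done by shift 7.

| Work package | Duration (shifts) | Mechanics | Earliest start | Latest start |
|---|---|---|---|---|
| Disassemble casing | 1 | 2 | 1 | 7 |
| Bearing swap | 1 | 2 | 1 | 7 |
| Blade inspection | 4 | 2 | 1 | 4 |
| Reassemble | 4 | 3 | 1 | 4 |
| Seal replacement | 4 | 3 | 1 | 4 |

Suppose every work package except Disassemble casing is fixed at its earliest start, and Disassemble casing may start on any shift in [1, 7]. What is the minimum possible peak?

Disassemble casing@1: s1:12  s2:8  s3:8  s4:8  s5:0  s6:0  s7:0 → peak 12
Disassemble casing@2: s1:10  s2:10  s3:8  s4:8  s5:0  s6:0  s7:0 → peak 10
Disassemble casing@3: s1:10  s2:8  s3:10  s4:8  s5:0  s6:0  s7:0 → peak 10
Disassemble casing@4: s1:10  s2:8  s3:8  s4:10  s5:0  s6:0  s7:0 → peak 10
Disassemble casing@5: s1:10  s2:8  s3:8  s4:8  s5:2  s6:0  s7:0 → peak 10
Disassemble casing@6: s1:10  s2:8  s3:8  s4:8  s5:0  s6:2  s7:0 → peak 10
Disassemble casing@7: s1:10  s2:8  s3:8  s4:8  s5:0  s6:0  s7:2 → peak 10
Best is Disassemble casing@2, peak 10.

10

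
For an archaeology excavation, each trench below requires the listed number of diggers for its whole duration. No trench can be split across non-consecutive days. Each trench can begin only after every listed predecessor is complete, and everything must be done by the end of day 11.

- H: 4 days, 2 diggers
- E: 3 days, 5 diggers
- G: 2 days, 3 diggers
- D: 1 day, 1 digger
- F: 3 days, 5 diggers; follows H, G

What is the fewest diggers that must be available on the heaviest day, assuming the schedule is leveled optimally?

Early-start (H@1, E@1, G@1, D@1, F@5) gives peak 11: d1:11  d2:10  d3:7  d4:2  d5:5  d6:5  d7:5  d8:0  d9:0  d10:0  d11:0.
Shift E→5, D→3, F→8.
Schedule H@1, E@5, G@1, D@3, F@8: d1:5  d2:5  d3:3  d4:2  d5:5  d6:5  d7:5  d8:5  d9:5  d10:5  d11:0 — peak 5.
Total digger-days = 45 over 11 days ⇒ peak ≥ ⌈45/11⌉ = 5, so 5 is optimal.

5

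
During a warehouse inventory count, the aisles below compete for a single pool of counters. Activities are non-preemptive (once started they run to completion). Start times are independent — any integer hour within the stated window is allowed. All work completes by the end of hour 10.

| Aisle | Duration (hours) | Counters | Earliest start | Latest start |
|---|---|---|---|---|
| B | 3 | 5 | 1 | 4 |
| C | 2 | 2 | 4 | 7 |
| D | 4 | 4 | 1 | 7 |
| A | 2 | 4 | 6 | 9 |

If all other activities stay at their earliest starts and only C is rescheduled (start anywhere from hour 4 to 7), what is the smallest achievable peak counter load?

9

C@4: h1:9  h2:9  h3:9  h4:6  h5:2  h6:4  h7:4  h8:0  h9:0  h10:0 → peak 9
C@5: h1:9  h2:9  h3:9  h4:4  h5:2  h6:6  h7:4  h8:0  h9:0  h10:0 → peak 9
C@6: h1:9  h2:9  h3:9  h4:4  h5:0  h6:6  h7:6  h8:0  h9:0  h10:0 → peak 9
C@7: h1:9  h2:9  h3:9  h4:4  h5:0  h6:4  h7:6  h8:2  h9:0  h10:0 → peak 9
Best is C@4, peak 9.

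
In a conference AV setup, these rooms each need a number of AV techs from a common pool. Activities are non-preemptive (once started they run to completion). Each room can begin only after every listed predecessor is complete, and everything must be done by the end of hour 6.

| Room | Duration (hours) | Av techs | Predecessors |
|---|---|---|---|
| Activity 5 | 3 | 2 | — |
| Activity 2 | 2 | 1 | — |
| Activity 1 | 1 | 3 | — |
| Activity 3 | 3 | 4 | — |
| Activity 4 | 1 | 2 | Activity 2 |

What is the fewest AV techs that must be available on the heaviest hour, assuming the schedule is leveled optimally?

5

Early-start (Activity 5@1, Activity 2@1, Activity 1@1, Activity 3@1, Activity 4@3) gives peak 10: h1:10  h2:7  h3:8  h4:0  h5:0  h6:0.
Shift Activity 5→4, Activity 1→4, Activity 4→5.
Schedule Activity 5@4, Activity 2@1, Activity 1@4, Activity 3@1, Activity 4@5: h1:5  h2:5  h3:4  h4:5  h5:4  h6:2 — peak 5.
Total AV tech-hours = 25 over 6 hours ⇒ peak ≥ ⌈25/6⌉ = 5, so 5 is optimal.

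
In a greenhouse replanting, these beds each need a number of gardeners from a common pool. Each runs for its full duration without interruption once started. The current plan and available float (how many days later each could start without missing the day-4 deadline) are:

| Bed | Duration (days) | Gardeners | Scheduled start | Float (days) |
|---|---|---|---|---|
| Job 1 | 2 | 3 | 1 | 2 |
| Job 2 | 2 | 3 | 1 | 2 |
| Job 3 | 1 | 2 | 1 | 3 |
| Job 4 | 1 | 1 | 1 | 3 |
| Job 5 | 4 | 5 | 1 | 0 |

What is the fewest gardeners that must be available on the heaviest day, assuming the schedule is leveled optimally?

Early-start (Job 1@1, Job 2@1, Job 3@1, Job 4@1, Job 5@1) gives peak 14: d1:14  d2:11  d3:5  d4:5.
Shift Job 2→3, Job 4→2.
Schedule Job 1@1, Job 2@3, Job 3@1, Job 4@2, Job 5@1: d1:10  d2:9  d3:8  d4:8 — peak 10.

10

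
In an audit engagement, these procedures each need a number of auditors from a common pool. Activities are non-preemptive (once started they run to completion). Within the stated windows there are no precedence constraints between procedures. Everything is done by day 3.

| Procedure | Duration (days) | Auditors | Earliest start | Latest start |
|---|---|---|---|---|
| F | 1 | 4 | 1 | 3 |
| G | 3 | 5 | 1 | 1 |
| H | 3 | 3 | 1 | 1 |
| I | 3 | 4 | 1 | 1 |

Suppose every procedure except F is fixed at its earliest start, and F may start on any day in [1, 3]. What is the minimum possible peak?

F@1: d1:16  d2:12  d3:12 → peak 16
F@2: d1:12  d2:16  d3:12 → peak 16
F@3: d1:12  d2:12  d3:16 → peak 16
Best is F@1, peak 16.

16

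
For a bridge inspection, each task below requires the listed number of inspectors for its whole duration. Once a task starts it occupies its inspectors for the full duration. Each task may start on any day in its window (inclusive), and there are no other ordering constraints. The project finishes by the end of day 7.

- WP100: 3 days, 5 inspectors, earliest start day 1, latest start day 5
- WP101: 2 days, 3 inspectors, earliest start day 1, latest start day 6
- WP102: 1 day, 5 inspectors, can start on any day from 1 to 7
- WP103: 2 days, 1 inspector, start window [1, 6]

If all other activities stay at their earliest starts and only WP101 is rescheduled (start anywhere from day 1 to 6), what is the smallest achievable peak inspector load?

11

WP101@1: d1:14  d2:9  d3:5  d4:0  d5:0  d6:0  d7:0 → peak 14
WP101@2: d1:11  d2:9  d3:8  d4:0  d5:0  d6:0  d7:0 → peak 11
WP101@3: d1:11  d2:6  d3:8  d4:3  d5:0  d6:0  d7:0 → peak 11
WP101@4: d1:11  d2:6  d3:5  d4:3  d5:3  d6:0  d7:0 → peak 11
WP101@5: d1:11  d2:6  d3:5  d4:0  d5:3  d6:3  d7:0 → peak 11
WP101@6: d1:11  d2:6  d3:5  d4:0  d5:0  d6:3  d7:3 → peak 11
Best is WP101@2, peak 11.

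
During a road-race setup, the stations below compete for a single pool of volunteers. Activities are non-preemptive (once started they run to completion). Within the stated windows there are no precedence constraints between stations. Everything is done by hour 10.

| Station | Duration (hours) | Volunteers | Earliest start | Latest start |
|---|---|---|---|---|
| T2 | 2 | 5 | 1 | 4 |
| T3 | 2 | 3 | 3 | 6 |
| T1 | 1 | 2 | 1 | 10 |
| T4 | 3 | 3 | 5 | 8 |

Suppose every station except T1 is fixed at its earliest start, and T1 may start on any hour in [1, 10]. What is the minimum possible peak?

T1@1: h1:7  h2:5  h3:3  h4:3  h5:3  h6:3  h7:3  h8:0  h9:0  h10:0 → peak 7
T1@2: h1:5  h2:7  h3:3  h4:3  h5:3  h6:3  h7:3  h8:0  h9:0  h10:0 → peak 7
T1@3: h1:5  h2:5  h3:5  h4:3  h5:3  h6:3  h7:3  h8:0  h9:0  h10:0 → peak 5
T1@4: h1:5  h2:5  h3:3  h4:5  h5:3  h6:3  h7:3  h8:0  h9:0  h10:0 → peak 5
T1@5: h1:5  h2:5  h3:3  h4:3  h5:5  h6:3  h7:3  h8:0  h9:0  h10:0 → peak 5
T1@6: h1:5  h2:5  h3:3  h4:3  h5:3  h6:5  h7:3  h8:0  h9:0  h10:0 → peak 5
T1@7: h1:5  h2:5  h3:3  h4:3  h5:3  h6:3  h7:5  h8:0  h9:0  h10:0 → peak 5
T1@8: h1:5  h2:5  h3:3  h4:3  h5:3  h6:3  h7:3  h8:2  h9:0  h10:0 → peak 5
T1@9: h1:5  h2:5  h3:3  h4:3  h5:3  h6:3  h7:3  h8:0  h9:2  h10:0 → peak 5
T1@10: h1:5  h2:5  h3:3  h4:3  h5:3  h6:3  h7:3  h8:0  h9:0  h10:2 → peak 5
Best is T1@3, peak 5.

5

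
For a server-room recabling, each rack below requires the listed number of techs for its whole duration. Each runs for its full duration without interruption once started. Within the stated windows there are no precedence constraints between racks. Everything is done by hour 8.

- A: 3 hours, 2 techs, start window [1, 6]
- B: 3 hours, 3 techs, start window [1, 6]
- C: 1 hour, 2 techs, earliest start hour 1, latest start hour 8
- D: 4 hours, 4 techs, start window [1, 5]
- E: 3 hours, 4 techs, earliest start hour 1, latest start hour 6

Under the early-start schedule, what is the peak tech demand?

15

Early-start schedule: A@1, B@1, C@1, D@1, E@1.
Load per hour: hour 1: 15, hour 2: 13, hour 3: 13, hour 4: 4, hour 5: 0, hour 6: 0, hour 7: 0, hour 8: 0.
Peak is 15.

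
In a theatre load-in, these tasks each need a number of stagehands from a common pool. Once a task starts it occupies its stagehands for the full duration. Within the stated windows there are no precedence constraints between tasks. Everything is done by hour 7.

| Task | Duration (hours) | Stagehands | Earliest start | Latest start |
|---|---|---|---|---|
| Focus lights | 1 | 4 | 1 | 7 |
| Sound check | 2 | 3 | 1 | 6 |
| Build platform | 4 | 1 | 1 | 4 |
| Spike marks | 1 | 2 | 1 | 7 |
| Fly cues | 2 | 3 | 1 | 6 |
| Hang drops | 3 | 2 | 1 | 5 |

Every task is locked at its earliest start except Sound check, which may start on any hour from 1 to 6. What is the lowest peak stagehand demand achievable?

Sound check@1: h1:15  h2:9  h3:3  h4:1  h5:0  h6:0  h7:0 → peak 15
Sound check@2: h1:12  h2:9  h3:6  h4:1  h5:0  h6:0  h7:0 → peak 12
Sound check@3: h1:12  h2:6  h3:6  h4:4  h5:0  h6:0  h7:0 → peak 12
Sound check@4: h1:12  h2:6  h3:3  h4:4  h5:3  h6:0  h7:0 → peak 12
Sound check@5: h1:12  h2:6  h3:3  h4:1  h5:3  h6:3  h7:0 → peak 12
Sound check@6: h1:12  h2:6  h3:3  h4:1  h5:0  h6:3  h7:3 → peak 12
Best is Sound check@2, peak 12.

12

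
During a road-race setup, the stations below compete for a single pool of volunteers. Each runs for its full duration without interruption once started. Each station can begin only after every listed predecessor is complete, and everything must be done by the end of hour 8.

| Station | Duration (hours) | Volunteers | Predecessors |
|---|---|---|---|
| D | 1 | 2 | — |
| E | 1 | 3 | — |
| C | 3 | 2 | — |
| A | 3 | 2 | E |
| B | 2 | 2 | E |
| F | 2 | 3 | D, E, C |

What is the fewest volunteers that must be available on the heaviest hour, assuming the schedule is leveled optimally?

Early-start (D@1, E@1, C@1, A@2, B@2, F@4) gives peak 7: h1:7  h2:6  h3:6  h4:5  h5:3  h6:0  h7:0  h8:0.
Shift D→2, C→2, A→3, B→5, F→7.
Schedule D@2, E@1, C@2, A@3, B@5, F@7: h1:3  h2:4  h3:4  h4:4  h5:4  h6:2  h7:3  h8:3 — peak 4.
Total volunteer-hours = 27 over 8 hours ⇒ peak ≥ ⌈27/8⌉ = 4, so 4 is optimal.

4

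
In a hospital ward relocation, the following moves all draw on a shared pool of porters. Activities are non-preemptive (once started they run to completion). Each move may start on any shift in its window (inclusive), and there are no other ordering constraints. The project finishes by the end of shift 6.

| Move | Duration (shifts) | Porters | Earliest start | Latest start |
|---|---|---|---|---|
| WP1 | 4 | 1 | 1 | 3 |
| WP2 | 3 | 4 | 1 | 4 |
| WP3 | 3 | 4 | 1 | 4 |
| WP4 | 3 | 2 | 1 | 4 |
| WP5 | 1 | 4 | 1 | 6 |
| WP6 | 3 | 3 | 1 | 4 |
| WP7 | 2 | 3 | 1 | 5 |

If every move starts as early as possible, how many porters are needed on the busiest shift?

Early-start schedule: WP1@1, WP2@1, WP3@1, WP4@1, WP5@1, WP6@1, WP7@1.
Load per shift: shift 1: 21, shift 2: 17, shift 3: 14, shift 4: 1, shift 5: 0, shift 6: 0.
Peak is 21.

21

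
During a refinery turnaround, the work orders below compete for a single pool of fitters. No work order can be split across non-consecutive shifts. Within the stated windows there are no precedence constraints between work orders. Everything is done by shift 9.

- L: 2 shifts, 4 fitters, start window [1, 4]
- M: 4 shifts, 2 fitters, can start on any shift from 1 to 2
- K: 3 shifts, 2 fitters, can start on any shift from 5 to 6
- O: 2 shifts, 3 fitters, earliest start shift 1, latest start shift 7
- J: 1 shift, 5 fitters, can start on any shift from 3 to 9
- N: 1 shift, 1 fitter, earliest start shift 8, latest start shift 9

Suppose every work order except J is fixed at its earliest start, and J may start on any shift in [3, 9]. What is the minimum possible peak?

9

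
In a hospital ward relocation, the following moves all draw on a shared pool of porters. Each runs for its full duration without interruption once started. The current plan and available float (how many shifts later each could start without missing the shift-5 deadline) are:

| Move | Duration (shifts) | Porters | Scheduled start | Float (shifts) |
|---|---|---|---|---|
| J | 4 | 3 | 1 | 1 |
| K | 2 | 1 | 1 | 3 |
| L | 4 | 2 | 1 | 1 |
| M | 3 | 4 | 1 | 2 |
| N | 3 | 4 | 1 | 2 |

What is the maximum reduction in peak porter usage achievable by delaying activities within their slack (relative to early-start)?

Early-start peak: s1:14  s2:14  s3:13  s4:5  s5:0 ⇒ 14.
Leveled (J@1, K@1, L@1, M@1, N@3): s1:10  s2:10  s3:13  s4:9  s5:4 ⇒ 13.
Reduction 14 − 13 = 1.

1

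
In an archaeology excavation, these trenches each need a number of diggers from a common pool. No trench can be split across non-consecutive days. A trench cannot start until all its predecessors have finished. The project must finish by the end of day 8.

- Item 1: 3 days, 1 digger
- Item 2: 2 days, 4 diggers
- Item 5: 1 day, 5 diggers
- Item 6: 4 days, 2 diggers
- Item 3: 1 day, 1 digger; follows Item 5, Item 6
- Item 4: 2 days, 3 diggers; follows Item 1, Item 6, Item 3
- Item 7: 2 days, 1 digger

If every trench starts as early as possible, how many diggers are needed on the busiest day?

Early-start schedule: Item 1@1, Item 2@1, Item 5@1, Item 6@1, Item 3@5, Item 4@6, Item 7@1.
Load per day: day 1: 13, day 2: 8, day 3: 3, day 4: 2, day 5: 1, day 6: 3, day 7: 3, day 8: 0.
Peak is 13.

13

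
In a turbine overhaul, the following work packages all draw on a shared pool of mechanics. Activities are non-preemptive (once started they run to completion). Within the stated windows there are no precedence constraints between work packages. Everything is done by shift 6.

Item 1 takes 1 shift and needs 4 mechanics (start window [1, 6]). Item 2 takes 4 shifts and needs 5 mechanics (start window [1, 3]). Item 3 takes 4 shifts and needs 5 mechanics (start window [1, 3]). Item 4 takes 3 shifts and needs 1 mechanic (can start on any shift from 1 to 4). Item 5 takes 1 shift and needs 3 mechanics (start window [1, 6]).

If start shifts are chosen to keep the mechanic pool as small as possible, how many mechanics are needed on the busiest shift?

11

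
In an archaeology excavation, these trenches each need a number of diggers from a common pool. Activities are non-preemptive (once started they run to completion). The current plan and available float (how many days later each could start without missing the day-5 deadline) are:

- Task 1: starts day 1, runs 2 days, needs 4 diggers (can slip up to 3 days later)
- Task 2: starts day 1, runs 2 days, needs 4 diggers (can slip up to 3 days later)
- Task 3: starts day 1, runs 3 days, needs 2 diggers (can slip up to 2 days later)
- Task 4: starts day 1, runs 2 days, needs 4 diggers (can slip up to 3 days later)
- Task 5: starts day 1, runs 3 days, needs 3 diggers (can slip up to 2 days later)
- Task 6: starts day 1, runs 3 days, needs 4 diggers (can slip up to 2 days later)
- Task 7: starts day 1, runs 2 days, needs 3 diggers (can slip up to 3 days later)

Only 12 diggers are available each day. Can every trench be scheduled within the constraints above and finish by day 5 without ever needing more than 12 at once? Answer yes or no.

Schedule Task 1@1, Task 2@1, Task 3@3, Task 4@1, Task 5@3, Task 6@3, Task 7@3: d1:12  d2:12  d3:12  d4:12  d5:9 — peak 12 ≤ 12.

yes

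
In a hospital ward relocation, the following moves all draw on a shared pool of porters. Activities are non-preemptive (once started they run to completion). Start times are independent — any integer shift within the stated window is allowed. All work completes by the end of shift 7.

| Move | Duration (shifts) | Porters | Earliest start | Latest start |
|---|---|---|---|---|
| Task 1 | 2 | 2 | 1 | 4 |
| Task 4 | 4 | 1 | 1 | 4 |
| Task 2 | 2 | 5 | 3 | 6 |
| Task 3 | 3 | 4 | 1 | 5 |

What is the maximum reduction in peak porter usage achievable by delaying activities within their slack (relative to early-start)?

5

Early-start peak: s1:7  s2:7  s3:10  s4:6  s5:0  s6:0  s7:0 ⇒ 10.
Leveled (Task 1@1, Task 4@1, Task 2@6, Task 3@3): s1:3  s2:3  s3:5  s4:5  s5:4  s6:5  s7:5 ⇒ 5.
Reduction 10 − 5 = 5.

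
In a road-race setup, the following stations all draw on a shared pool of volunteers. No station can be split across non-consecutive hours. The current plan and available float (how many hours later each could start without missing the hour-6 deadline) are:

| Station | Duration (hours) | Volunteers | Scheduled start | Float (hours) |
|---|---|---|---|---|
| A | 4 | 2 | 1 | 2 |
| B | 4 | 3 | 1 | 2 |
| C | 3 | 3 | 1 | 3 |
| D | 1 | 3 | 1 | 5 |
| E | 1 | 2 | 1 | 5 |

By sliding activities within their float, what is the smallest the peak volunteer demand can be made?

8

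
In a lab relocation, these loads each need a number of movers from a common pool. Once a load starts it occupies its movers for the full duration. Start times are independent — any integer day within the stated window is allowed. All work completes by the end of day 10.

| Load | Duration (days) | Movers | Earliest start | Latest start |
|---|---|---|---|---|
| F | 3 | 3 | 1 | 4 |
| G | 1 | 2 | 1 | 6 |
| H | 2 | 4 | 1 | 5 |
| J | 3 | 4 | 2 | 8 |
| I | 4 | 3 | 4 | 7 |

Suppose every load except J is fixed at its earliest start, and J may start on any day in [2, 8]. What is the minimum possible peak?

9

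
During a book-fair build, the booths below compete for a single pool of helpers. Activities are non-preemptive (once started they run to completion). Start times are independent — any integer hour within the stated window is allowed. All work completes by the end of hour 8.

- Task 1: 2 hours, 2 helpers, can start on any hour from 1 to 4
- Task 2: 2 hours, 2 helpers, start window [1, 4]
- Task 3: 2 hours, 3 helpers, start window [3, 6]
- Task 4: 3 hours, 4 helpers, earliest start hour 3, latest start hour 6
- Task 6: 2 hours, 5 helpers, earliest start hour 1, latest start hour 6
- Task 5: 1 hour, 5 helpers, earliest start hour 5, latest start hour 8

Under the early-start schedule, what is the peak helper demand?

9

Early-start schedule: Task 1@1, Task 2@1, Task 3@3, Task 4@3, Task 6@1, Task 5@5.
Load per hour: hour 1: 9, hour 2: 9, hour 3: 7, hour 4: 7, hour 5: 9, hour 6: 0, hour 7: 0, hour 8: 0.
Peak is 9.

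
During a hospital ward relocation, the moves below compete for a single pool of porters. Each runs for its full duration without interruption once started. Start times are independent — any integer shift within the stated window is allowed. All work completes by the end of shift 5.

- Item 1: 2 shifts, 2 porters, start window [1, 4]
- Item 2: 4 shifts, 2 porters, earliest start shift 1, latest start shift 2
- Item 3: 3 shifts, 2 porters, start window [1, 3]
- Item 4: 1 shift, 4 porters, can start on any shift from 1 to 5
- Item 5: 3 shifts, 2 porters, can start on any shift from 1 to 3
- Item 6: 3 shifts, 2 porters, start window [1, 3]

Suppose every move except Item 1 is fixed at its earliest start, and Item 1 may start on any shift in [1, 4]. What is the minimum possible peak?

12

Item 1@1: s1:14  s2:10  s3:8  s4:2  s5:0 → peak 14
Item 1@2: s1:12  s2:10  s3:10  s4:2  s5:0 → peak 12
Item 1@3: s1:12  s2:8  s3:10  s4:4  s5:0 → peak 12
Item 1@4: s1:12  s2:8  s3:8  s4:4  s5:2 → peak 12
Best is Item 1@2, peak 12.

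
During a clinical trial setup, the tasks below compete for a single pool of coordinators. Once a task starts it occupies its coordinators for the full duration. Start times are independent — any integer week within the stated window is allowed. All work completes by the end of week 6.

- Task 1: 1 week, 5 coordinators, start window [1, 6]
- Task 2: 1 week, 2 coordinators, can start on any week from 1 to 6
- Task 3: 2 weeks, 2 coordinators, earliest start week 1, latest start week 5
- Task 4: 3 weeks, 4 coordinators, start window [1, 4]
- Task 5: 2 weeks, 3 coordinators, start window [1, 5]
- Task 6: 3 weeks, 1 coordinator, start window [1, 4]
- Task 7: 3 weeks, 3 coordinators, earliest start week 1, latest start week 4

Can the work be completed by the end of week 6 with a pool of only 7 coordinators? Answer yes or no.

The minimum achievable peak is 8; 7 < 8, so no feasible schedule stays within the cap.

no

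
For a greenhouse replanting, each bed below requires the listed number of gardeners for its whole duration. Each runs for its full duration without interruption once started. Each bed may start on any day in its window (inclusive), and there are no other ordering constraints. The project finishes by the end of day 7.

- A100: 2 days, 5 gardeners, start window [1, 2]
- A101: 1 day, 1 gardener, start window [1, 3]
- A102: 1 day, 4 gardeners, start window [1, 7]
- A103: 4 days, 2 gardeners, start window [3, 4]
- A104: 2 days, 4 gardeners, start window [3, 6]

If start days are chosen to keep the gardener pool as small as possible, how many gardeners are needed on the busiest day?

Early-start (A100@1, A101@1, A102@1, A103@3, A104@3) gives peak 10: d1:10  d2:5  d3:6  d4:6  d5:2  d6:2  d7:0.
Shift A102→3, A104→4.
Schedule A100@1, A101@1, A102@3, A103@3, A104@4: d1:6  d2:5  d3:6  d4:6  d5:6  d6:2  d7:0 — peak 6.

6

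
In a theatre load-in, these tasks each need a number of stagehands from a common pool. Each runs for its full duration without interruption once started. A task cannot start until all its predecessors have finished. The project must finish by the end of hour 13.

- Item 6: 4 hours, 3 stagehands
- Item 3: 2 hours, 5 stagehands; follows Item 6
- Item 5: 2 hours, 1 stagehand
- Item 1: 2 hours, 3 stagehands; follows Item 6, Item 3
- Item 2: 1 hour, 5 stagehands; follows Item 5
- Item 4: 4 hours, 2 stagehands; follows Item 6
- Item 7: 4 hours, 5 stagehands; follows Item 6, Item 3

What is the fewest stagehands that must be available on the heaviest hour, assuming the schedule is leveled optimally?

Early-start (Item 6@1, Item 3@5, Item 5@1, Item 1@7, Item 2@3, Item 4@5, Item 7@7) gives peak 10: h1:4  h2:4  h3:8  h4:3  h5:7  h6:7  h7:10  h8:10  h9:5  h10:5  h11:0  h12:0  h13:0.
Shift Item 2→9, Item 7→10.
Schedule Item 6@1, Item 3@5, Item 5@1, Item 1@7, Item 2@9, Item 4@5, Item 7@10: h1:4  h2:4  h3:3  h4:3  h5:7  h6:7  h7:5  h8:5  h9:5  h10:5  h11:5  h12:5  h13:5 — peak 7.

7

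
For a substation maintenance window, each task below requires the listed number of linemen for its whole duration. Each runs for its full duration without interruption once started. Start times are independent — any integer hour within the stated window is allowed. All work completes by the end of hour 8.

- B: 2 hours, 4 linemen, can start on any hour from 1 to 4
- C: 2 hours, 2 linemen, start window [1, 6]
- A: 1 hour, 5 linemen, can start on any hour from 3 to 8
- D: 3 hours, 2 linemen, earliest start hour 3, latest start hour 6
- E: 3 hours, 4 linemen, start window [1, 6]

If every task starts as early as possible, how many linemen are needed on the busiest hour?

11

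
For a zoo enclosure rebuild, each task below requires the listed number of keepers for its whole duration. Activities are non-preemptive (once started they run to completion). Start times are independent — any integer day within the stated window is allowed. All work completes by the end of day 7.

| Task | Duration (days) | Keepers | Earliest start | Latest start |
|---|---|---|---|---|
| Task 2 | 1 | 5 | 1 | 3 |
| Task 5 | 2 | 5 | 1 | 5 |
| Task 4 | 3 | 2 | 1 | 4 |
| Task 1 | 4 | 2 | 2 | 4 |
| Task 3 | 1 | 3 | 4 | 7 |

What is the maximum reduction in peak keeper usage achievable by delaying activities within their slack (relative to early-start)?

7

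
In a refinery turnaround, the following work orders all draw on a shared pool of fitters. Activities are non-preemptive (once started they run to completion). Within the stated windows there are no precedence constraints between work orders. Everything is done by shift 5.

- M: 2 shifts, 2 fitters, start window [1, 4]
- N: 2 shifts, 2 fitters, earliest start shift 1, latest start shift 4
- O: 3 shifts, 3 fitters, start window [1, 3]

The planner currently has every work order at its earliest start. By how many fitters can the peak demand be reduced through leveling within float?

3

Early-start peak: s1:7  s2:7  s3:3  s4:0  s5:0 ⇒ 7.
Leveled (M@1, N@1, O@3): s1:4  s2:4  s3:3  s4:3  s5:3 ⇒ 4.
Reduction 7 − 4 = 3.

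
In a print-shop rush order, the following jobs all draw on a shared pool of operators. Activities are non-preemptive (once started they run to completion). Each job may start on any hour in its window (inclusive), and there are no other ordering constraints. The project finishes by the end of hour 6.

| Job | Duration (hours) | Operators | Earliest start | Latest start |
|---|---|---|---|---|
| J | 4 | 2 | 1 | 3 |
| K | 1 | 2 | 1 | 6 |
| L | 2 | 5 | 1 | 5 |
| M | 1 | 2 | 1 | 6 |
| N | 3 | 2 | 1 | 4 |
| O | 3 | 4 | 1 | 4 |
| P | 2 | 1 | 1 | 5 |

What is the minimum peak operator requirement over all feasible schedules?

8

Early-start (J@1, K@1, L@1, M@1, N@1, O@1, P@1) gives peak 18: h1:18  h2:14  h3:8  h4:2  h5:0  h6:0.
Shift L→2, N→4, O→4.
Schedule J@1, K@1, L@2, M@1, N@4, O@4, P@1: h1:7  h2:8  h3:7  h4:8  h5:6  h6:6 — peak 8.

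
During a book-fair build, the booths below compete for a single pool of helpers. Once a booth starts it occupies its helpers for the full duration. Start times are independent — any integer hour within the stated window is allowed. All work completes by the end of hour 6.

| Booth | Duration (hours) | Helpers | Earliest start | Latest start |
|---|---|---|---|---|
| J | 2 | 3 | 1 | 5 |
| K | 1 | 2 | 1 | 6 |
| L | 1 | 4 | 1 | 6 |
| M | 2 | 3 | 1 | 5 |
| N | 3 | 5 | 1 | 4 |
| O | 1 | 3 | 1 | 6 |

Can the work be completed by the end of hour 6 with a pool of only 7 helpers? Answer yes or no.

yes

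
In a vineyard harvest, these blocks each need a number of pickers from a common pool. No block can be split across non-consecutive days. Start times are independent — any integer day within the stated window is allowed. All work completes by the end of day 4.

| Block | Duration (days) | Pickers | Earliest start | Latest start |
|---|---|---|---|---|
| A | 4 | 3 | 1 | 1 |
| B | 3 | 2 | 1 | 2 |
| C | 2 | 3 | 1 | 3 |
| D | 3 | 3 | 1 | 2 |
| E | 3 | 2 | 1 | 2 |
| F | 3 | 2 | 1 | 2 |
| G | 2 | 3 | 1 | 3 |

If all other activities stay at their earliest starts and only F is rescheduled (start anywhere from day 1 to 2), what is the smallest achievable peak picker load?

18

F@1: d1:18  d2:18  d3:12  d4:3 → peak 18
F@2: d1:16  d2:18  d3:12  d4:5 → peak 18
Best is F@1, peak 18.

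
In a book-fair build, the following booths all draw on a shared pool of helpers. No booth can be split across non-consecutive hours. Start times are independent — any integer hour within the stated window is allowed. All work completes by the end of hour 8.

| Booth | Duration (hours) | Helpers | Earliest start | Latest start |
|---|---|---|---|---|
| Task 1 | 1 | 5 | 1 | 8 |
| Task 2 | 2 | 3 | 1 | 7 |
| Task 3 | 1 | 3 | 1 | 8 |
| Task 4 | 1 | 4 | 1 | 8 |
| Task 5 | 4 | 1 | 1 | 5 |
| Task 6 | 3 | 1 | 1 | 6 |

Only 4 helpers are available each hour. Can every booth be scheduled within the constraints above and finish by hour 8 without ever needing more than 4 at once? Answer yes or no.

no

The minimum achievable peak is 5; 4 < 5, so no feasible schedule stays within the cap.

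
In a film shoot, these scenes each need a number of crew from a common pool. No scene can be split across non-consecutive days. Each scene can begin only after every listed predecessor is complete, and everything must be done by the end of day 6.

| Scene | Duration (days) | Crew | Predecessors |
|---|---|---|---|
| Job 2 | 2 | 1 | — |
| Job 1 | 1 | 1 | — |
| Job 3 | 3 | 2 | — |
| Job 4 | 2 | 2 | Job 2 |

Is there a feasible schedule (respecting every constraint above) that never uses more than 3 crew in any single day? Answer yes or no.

yes

Schedule Job 2@1, Job 1@1, Job 3@2, Job 4@5: d1:2  d2:3  d3:2  d4:2  d5:2  d6:2 — peak 3 ≤ 3.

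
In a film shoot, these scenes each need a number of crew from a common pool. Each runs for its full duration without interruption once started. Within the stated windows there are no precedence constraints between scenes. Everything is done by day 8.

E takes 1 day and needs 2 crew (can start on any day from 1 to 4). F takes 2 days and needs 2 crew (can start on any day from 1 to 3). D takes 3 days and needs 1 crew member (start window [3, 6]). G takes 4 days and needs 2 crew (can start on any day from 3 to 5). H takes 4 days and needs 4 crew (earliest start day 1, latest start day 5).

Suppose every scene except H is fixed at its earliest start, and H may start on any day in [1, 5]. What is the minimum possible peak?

7

H@1: d1:8  d2:6  d3:7  d4:7  d5:3  d6:2  d7:0  d8:0 → peak 8
H@2: d1:4  d2:6  d3:7  d4:7  d5:7  d6:2  d7:0  d8:0 → peak 7
H@3: d1:4  d2:2  d3:7  d4:7  d5:7  d6:6  d7:0  d8:0 → peak 7
H@4: d1:4  d2:2  d3:3  d4:7  d5:7  d6:6  d7:4  d8:0 → peak 7
H@5: d1:4  d2:2  d3:3  d4:3  d5:7  d6:6  d7:4  d8:4 → peak 7
Best is H@2, peak 7.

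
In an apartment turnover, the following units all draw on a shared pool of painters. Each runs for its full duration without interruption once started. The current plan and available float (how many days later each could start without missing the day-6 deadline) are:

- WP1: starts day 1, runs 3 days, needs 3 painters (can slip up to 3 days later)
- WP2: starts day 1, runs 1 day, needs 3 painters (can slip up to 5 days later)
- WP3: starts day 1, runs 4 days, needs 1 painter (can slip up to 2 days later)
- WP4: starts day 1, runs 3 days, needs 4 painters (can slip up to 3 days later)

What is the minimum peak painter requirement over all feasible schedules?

Early-start (WP1@1, WP2@1, WP3@1, WP4@1) gives peak 11: d1:11  d2:8  d3:8  d4:1  d5:0  d6:0.
Shift WP3→2, WP4→4.
Schedule WP1@1, WP2@1, WP3@2, WP4@4: d1:6  d2:4  d3:4  d4:5  d5:5  d6:4 — peak 6.

6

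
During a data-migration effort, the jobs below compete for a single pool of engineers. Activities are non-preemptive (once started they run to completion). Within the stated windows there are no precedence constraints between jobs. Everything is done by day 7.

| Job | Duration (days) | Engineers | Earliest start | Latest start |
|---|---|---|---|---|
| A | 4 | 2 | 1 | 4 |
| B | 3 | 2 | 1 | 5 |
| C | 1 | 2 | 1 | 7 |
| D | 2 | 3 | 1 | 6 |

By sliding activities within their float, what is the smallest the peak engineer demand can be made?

4

Early-start (A@1, B@1, C@1, D@1) gives peak 9: d1:9  d2:7  d3:4  d4:2  d5:0  d6:0  d7:0.
Shift C→4, D→5.
Schedule A@1, B@1, C@4, D@5: d1:4  d2:4  d3:4  d4:4  d5:3  d6:3  d7:0 — peak 4.
Total engineer-days = 22 over 7 days ⇒ peak ≥ ⌈22/7⌉ = 4, so 4 is optimal.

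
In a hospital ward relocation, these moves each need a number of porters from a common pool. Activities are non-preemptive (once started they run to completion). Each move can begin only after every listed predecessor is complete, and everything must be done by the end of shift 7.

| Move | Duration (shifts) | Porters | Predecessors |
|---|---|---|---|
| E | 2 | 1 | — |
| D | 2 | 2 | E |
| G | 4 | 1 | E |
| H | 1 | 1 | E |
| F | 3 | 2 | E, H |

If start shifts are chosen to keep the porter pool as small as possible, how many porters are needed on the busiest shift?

Early-start (E@1, D@3, G@3, H@3, F@4) gives peak 5: s1:1  s2:1  s3:4  s4:5  s5:3  s6:3  s7:0.
Shift G→4, F→5.
Schedule E@1, D@3, G@4, H@3, F@5: s1:1  s2:1  s3:3  s4:3  s5:3  s6:3  s7:3 — peak 3.
Total porter-shifts = 17 over 7 shifts ⇒ peak ≥ ⌈17/7⌉ = 3, so 3 is optimal.

3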